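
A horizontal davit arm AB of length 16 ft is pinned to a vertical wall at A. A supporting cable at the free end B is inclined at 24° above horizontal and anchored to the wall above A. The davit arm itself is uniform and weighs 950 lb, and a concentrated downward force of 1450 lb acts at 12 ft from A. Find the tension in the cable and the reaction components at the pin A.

T = 3842 lb, A_x = 3509 lb, A_y = 837.5 lb

ΣM about A: T·sin24°·16 − 950·8 − 1450·12 = 0 → T = 25000/(16·0.406737) = 3841.55 ≈ 3842 lb.
ΣF_x = 0: A_x − T·cos24° = 0 → A_x = 3841.55 × 0.913545 = 3509 lb.
ΣF_y = 0: A_y + T·sin24° − 950 − 1450 = 0 → A_y = 2400 − 3841.55 × 0.406737 = 837.5 lb.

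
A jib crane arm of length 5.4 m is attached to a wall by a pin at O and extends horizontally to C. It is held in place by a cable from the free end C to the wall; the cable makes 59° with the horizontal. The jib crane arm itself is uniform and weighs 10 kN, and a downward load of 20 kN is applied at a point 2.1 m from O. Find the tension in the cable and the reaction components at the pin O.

ΣM about O: T·sin59°·5.4 − 10·2.7 − 20·2.1 = 0 → T = 69/(5.4·0.857167) = 14.907 ≈ 14.91 kN.
ΣF_x = 0: O_x − T·cos59° = 0 → O_x = 14.907 × 0.515038 = 7.678 kN.
ΣF_y = 0: O_y + T·sin59° − 10 − 20 = 0 → O_y = 30 − 14.907 × 0.857167 = 17.22 kN.

T = 14.91 kN, O_x = 7.678 kN, O_y = 17.22 kN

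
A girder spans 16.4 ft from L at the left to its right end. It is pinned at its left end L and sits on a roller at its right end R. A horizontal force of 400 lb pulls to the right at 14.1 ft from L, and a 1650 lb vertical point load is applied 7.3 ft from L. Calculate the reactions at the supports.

L_x = -400.0 lb, L_y = 915.5 lb, R_y = 734.5 lb

Moments about L: R_y·16.4 − 1650·7.3 = 0 → R_y = 12045/16.4 = 734.451 ≈ 734.5 lb.
ΣF_y = 0: L_y + 734.451 − 1650 = 0 → L_y = 915.5 lb.
ΣF_x = 0: L_x + 400 = 0 → L_x = -400.0 lb.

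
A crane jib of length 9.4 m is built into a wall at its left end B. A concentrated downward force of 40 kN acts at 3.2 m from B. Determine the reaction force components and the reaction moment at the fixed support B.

B_x = 0, B_y = 40.00 kN, M_B = 128.0 kN·m

ΣF_x = 0: B_x = 0.
ΣF_y = 0: B_y − 40 = 0 → B_y = 40.00 kN.
ΣM about B: M_B − 40·3.2 = 0 → M_B = 128.0 kN·m.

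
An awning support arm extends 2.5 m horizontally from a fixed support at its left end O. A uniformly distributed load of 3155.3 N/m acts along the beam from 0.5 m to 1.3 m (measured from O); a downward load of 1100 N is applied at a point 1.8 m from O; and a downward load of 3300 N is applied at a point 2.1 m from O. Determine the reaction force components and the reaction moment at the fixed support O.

Resultant of the distributed load: 3155.3 × 0.8 = 2524.24 N at 0.9 m from O.
ΣF_x = 0: O_x = 0.
ΣF_y = 0: O_y − 3155.3·0.8 − 1100 − 3300 = 0 → O_y = 6924 N.
ΣM about O: M_O − (3155.3·0.8)·0.9 − 1100·1.8 − 3300·2.1 = 0 → M_O = 11180 N·m.

O_x = 0, O_y = 6924 N, M_O = 11180 N·m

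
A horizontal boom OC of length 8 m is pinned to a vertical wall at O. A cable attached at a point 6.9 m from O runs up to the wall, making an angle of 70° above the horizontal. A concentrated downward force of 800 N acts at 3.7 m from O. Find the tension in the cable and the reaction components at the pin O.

ΣM about O: T·sin70°·6.9 − 800·3.7 = 0 → T = 2960/(6.9·0.939693) = 456.517 ≈ 456.5 N.
ΣF_x = 0: O_x − T·cos70° = 0 → O_x = 456.517 × 0.34202 = 156.1 N.
ΣF_y = 0: O_y + T·sin70° − 800 = 0 → O_y = 800 − 456.517 × 0.939693 = 371.0 N.

T = 456.5 N, O_x = 156.1 N, O_y = 371.0 N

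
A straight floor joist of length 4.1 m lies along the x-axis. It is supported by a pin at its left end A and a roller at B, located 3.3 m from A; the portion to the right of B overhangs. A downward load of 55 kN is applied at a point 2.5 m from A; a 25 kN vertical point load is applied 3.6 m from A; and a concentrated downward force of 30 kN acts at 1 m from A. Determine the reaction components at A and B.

A_x = 0, A_y = 31.97 kN, B_y = 78.03 kN

Taking moments about A: B_y·3.3 − 55·2.5 − 25·3.6 − 30·1 = 0 → B_y = 257.5/3.3 = 78.0303 ≈ 78.03 kN.
ΣF_y = 0: A_y + 78.0303 − 55 − 25 − 30 = 0 → A_y = 31.97 kN.
ΣF_x = 0: no horizontal applied forces, so A_x = 0.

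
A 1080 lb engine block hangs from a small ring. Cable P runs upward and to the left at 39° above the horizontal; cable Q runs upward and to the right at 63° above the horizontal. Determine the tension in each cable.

T_P = 501.3 lb, T_Q = 858.1 lb

ΣF_x = 0: −T_P·cos39° + T_Q·cos63° = 0 → T_Q = 1.71181·T_P.
ΣF_y = 0: T_P·sin39° + T_Q·sin63° = 1080.
Substitute: T_P·(0.62932 + 1.71181·0.891007) = 1080 → T_P = 501.264 ≈ 501.3 lb.
Then T_Q = 1.71181 × 501.264 = 858.1 lb.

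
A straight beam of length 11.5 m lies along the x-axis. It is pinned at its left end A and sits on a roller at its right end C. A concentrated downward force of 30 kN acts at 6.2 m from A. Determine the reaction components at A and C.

A_x = 0, A_y = 13.83 kN, C_y = 16.17 kN

Moments about A: C_y·11.5 − 30·6.2 = 0 → C_y = 186/11.5 = 16.1739 ≈ 16.17 kN.
ΣF_y = 0: A_y + 16.1739 − 30 = 0 → A_y = 13.83 kN.
ΣF_x = 0: no horizontal applied forces, so A_x = 0.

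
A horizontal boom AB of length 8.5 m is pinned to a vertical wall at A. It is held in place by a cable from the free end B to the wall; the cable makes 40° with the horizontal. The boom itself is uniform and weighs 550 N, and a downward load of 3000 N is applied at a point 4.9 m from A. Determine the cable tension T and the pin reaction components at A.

ΣM about A: T·sin40°·8.5 − 550·4.25 − 3000·4.9 = 0 → T = 17037.5/(8.5·0.642788) = 3118.31 ≈ 3118 N.
ΣF_x = 0: A_x − T·cos40° = 0 → A_x = 3118.31 × 0.766044 = 2389 N.
ΣF_y = 0: A_y + T·sin40° − 550 − 3000 = 0 → A_y = 3550 − 3118.31 × 0.642788 = 1546 N.

T = 3118 N, A_x = 2389 N, A_y = 1546 N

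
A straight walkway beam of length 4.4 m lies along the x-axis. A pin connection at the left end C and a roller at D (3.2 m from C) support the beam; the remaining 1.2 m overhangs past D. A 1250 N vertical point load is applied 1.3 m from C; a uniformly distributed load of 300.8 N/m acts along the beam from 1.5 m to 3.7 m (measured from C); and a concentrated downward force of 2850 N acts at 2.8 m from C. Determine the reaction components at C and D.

Resultant of the distributed load: 300.8 × 2.2 = 661.76 N at 2.6 m from C.
ΣM about C: D_y·3.2 − 1250·1.3 − (300.8·2.2)·2.6 − 2850·2.8 = 0 → D_y = 11325.576/3.2 = 3539.24 ≈ 3539 N.
ΣF_y = 0: C_y + 3539.24 − 1250 − 300.8·2.2 − 2850 = 0 → C_y = 1223 N.
ΣF_x = 0: no horizontal applied forces, so C_x = 0.

C_x = 0, C_y = 1223 N, D_y = 3539 N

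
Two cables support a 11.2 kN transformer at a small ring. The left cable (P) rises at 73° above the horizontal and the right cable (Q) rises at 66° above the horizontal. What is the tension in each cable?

ΣF_x = 0: −T_P·cos73° + T_Q·cos66° = 0 → T_Q = 0.718823·T_P.
ΣF_y = 0: T_P·sin73° + T_Q·sin66° = 11.2.
Substitute: T_P·(0.956305 + 0.718823·0.913545) = 11.2 → T_P = 6.94366 ≈ 6.944 kN.
Then T_Q = 0.718823 × 6.94366 = 4.991 kN.

T_P = 6.944 kN, T_Q = 4.991 kN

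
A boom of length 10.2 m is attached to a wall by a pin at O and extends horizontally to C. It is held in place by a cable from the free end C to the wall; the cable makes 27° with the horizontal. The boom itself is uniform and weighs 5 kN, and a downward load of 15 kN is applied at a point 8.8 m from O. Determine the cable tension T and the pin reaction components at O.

T = 34.01 kN, O_x = 30.31 kN, O_y = 4.559 kN

ΣM about O: T·sin27°·10.2 − 5·5.1 − 15·8.8 = 0 → T = 157.5/(10.2·0.45399) = 34.0122 ≈ 34.01 kN.
ΣF_x = 0: O_x − T·cos27° = 0 → O_x = 34.0122 × 0.891007 = 30.31 kN.
ΣF_y = 0: O_y + T·sin27° − 5 − 15 = 0 → O_y = 20 − 34.0122 × 0.45399 = 4.559 kN.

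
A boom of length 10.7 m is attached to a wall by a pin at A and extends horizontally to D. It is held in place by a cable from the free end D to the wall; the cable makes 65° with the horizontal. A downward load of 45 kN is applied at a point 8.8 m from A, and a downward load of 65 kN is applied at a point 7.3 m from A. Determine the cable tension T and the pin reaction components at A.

ΣM about A: T·sin65°·10.7 − 45·8.8 − 65·7.3 = 0 → T = 870.5/(10.7·0.906308) = 89.7654 ≈ 89.77 kN.
ΣF_x = 0: A_x − T·cos65° = 0 → A_x = 89.7654 × 0.422618 = 37.94 kN.
ΣF_y = 0: A_y + T·sin65° − 45 − 65 = 0 → A_y = 110 − 89.7654 × 0.906308 = 28.64 kN.

T = 89.77 kN, A_x = 37.94 kN, A_y = 28.64 kN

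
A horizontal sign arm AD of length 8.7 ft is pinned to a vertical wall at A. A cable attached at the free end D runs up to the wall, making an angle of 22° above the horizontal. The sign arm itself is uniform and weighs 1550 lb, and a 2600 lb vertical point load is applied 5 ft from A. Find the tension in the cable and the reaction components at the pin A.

ΣM about A: T·sin22°·8.7 − 1550·4.35 − 2600·5 = 0 → T = 19742.5/(8.7·0.374607) = 6057.69 ≈ 6058 lb.
ΣF_x = 0: A_x − T·cos22° = 0 → A_x = 6057.69 × 0.927184 = 5617 lb.
ΣF_y = 0: A_y + T·sin22° − 1550 − 2600 = 0 → A_y = 4150 − 6057.69 × 0.374607 = 1881 lb.

T = 6058 lb, A_x = 5617 lb, A_y = 1881 lb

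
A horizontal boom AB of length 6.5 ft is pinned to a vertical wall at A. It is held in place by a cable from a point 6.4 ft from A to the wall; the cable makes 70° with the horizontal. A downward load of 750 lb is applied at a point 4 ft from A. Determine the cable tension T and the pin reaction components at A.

ΣM about A: T·sin70°·6.4 − 750·4 = 0 → T = 3000/(6.4·0.939693) = 498.833 ≈ 498.8 lb.
ΣF_x = 0: A_x − T·cos70° = 0 → A_x = 498.833 × 0.34202 = 170.6 lb.
ΣF_y = 0: A_y + T·sin70° − 750 = 0 → A_y = 750 − 498.833 × 0.939693 = 281.3 lb.

T = 498.8 lb, A_x = 170.6 lb, A_y = 281.3 lb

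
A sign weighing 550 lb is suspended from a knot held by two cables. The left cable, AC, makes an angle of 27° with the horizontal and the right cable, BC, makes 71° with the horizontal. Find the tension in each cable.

T_AC = 180.8 lb, T_BC = 494.9 lb

ΣF_x = 0: −T_AC·cos27° + T_BC·cos71° = 0 → T_BC = 2.73677·T_AC.
ΣF_y = 0: T_AC·sin27° + T_BC·sin71° = 550.
Substitute: T_AC·(0.45399 + 2.73677·0.945519) = 550 → T_AC = 180.822 ≈ 180.8 lb.
Then T_BC = 2.73677 × 180.822 = 494.9 lb.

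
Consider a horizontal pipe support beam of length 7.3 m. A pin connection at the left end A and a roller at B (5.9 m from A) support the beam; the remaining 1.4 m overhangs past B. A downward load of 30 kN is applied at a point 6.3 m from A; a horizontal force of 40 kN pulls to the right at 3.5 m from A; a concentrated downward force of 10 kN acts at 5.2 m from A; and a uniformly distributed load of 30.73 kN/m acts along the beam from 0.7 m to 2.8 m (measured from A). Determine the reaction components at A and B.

Resultant of the distributed load: 30.73 × 2.1 = 64.533 kN at 1.75 m from A.
Taking moments about A: B_y·5.9 − 30·6.3 − 10·5.2 − (30.73·2.1)·1.75 = 0 → B_y = 353.93275/5.9 = 59.9886 ≈ 59.99 kN.
ΣF_y = 0: A_y + 59.9886 − 30 − 10 − 30.73·2.1 = 0 → A_y = 44.54 kN.
ΣF_x = 0: A_x + 40 = 0 → A_x = -40.00 kN.

A_x = -40.00 kN, A_y = 44.54 kN, B_y = 59.99 kN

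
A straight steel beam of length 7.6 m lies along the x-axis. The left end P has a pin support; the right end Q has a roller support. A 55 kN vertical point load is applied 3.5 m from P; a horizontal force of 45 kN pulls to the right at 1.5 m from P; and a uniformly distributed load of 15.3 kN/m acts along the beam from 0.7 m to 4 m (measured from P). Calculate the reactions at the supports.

Resultant of the distributed load: 15.3 × 3.3 = 50.49 kN at 2.35 m from P.
Taking moments about P: Q_y·7.6 − 55·3.5 − (15.3·3.3)·2.35 = 0 → Q_y = 311.1515/7.6 = 40.941 ≈ 40.94 kN.
ΣF_y = 0: P_y + 40.941 − 55 − 15.3·3.3 = 0 → P_y = 64.55 kN.
ΣF_x = 0: P_x + 45 = 0 → P_x = -45.00 kN.

P_x = -45.00 kN, P_y = 64.55 kN, Q_y = 40.94 kN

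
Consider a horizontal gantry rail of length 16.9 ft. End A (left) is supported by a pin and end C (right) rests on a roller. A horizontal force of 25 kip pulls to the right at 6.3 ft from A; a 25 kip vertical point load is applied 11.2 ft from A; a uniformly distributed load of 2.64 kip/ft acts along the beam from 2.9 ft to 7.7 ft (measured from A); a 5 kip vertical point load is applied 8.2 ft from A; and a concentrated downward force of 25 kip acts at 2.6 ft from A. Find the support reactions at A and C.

A_x = -25.00 kip, A_y = 40.86 kip, C_y = 26.81 kip

Resultant of the distributed load: 2.64 × 4.8 = 12.672 kip at 5.3 ft from A.
ΣM about A: C_y·16.9 − 25·11.2 − (2.64·4.8)·5.3 − 5·8.2 − 25·2.6 = 0 → C_y = 453.1616/16.9 = 26.8143 ≈ 26.81 kip.
ΣF_y = 0: A_y + 26.8143 − 25 − 2.64·4.8 − 5 − 25 = 0 → A_y = 40.86 kip.
ΣF_x = 0: A_x + 25 = 0 → A_x = -25.00 kip.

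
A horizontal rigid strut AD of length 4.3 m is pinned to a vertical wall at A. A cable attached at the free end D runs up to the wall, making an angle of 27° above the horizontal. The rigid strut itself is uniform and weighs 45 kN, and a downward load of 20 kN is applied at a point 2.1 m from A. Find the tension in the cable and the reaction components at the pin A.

ΣM about A: T·sin27°·4.3 − 45·2.15 − 20·2.1 = 0 → T = 138.75/(4.3·0.45399) = 71.0752 ≈ 71.08 kN.
ΣF_x = 0: A_x − T·cos27° = 0 → A_x = 71.0752 × 0.891007 = 63.33 kN.
ΣF_y = 0: A_y + T·sin27° − 45 − 20 = 0 → A_y = 65 − 71.0752 × 0.45399 = 32.73 kN.

T = 71.08 kN, A_x = 63.33 kN, A_y = 32.73 kN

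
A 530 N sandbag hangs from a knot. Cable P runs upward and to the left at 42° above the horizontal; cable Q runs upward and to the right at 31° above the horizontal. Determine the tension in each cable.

ΣF_x = 0: −T_P·cos42° + T_Q·cos31° = 0 → T_Q = 0.866978·T_P.
ΣF_y = 0: T_P·sin42° + T_Q·sin31° = 530.
Substitute: T_P·(0.669131 + 0.866978·0.515038) = 530 → T_P = 475.056 ≈ 475.1 N.
Then T_Q = 0.866978 × 475.056 = 411.9 N.

T_P = 475.1 N, T_Q = 411.9 N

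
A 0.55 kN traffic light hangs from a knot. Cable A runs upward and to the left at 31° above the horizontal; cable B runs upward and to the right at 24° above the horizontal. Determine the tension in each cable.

ΣF_x = 0: −T_A·cos31° + T_B·cos24° = 0 → T_B = 0.938286·T_A.
ΣF_y = 0: T_A·sin31° + T_B·sin24° = 0.55.
Substitute: T_A·(0.515038 + 0.938286·0.406737) = 0.55 → T_A = 0.613378 ≈ 0.6134 kN.
Then T_B = 0.938286 × 0.613378 = 0.5755 kN.

T_A = 0.6134 kN, T_B = 0.5755 kN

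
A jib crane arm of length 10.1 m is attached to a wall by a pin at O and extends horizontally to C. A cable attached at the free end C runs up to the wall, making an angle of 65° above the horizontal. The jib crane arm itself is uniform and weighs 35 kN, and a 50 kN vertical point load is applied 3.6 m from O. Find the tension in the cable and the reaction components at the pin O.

T = 38.97 kN, O_x = 16.47 kN, O_y = 49.68 kN

ΣM about O: T·sin65°·10.1 − 35·5.05 − 50·3.6 = 0 → T = 356.75/(10.1·0.906308) = 38.9733 ≈ 38.97 kN.
ΣF_x = 0: O_x − T·cos65° = 0 → O_x = 38.9733 × 0.422618 = 16.47 kN.
ΣF_y = 0: O_y + T·sin65° − 35 − 50 = 0 → O_y = 85 − 38.9733 × 0.906308 = 49.68 kN.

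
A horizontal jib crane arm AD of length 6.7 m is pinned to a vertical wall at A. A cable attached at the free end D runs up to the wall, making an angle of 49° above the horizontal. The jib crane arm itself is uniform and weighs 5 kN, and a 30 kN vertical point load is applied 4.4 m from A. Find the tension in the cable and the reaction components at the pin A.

T = 29.42 kN, A_x = 19.30 kN, A_y = 12.80 kN

ΣM about A: T·sin49°·6.7 − 5·3.35 − 30·4.4 = 0 → T = 148.75/(6.7·0.75471) = 29.4172 ≈ 29.42 kN.
ΣF_x = 0: A_x − T·cos49° = 0 → A_x = 29.4172 × 0.656059 = 19.30 kN.
ΣF_y = 0: A_y + T·sin49° − 5 − 30 = 0 → A_y = 35 − 29.4172 × 0.75471 = 12.80 kN.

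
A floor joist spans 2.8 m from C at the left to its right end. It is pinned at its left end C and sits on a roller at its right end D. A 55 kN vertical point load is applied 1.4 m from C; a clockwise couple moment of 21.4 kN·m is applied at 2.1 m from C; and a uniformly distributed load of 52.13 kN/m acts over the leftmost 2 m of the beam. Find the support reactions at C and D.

C_x = 0, C_y = 86.88 kN, D_y = 72.38 kN

Resultant of the distributed load: 52.13 × 2 = 104.26 kN at 1 m from C.
Moments about C: D_y·2.8 − 55·1.4 − 21.4 − (52.13·2)·1 = 0 → D_y = 202.66/2.8 = 72.3786 ≈ 72.38 kN.
ΣF_y = 0: C_y + 72.3786 − 55 − 52.13·2 = 0 → C_y = 86.88 kN.
ΣF_x = 0: no horizontal applied forces, so C_x = 0.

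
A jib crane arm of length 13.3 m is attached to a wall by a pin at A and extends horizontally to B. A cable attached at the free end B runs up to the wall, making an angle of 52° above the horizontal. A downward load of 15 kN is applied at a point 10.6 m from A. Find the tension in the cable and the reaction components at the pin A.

ΣM about A: T·sin52°·13.3 − 15·10.6 = 0 → T = 159/(13.3·0.788011) = 15.171 ≈ 15.17 kN.
ΣF_x = 0: A_x − T·cos52° = 0 → A_x = 15.171 × 0.615661 = 9.340 kN.
ΣF_y = 0: A_y + T·sin52° − 15 = 0 → A_y = 15 − 15.171 × 0.788011 = 3.045 kN.

T = 15.17 kN, A_x = 9.340 kN, A_y = 3.045 kN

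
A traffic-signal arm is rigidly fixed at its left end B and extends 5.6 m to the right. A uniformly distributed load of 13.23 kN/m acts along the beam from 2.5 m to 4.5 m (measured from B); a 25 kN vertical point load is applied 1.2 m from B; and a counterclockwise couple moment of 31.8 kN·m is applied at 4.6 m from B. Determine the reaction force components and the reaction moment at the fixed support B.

B_x = 0, B_y = 51.46 kN, M_B = 90.81 kN·m

Resultant of the distributed load: 13.23 × 2 = 26.46 kN at 3.5 m from B.
ΣF_x = 0: B_x = 0.
ΣF_y = 0: B_y − 13.23·2 − 25 = 0 → B_y = 51.46 kN.
ΣM about B: M_B − (13.23·2)·3.5 − 25·1.2 + 31.8 = 0 → M_B = 90.81 kN·m.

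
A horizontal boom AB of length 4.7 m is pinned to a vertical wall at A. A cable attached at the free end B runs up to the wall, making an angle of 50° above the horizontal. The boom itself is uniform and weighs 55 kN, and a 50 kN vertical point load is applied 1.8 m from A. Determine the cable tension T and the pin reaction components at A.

T = 60.90 kN, A_x = 39.14 kN, A_y = 58.35 kN

ΣM about A: T·sin50°·4.7 − 55·2.35 − 50·1.8 = 0 → T = 219.25/(4.7·0.766044) = 60.8959 ≈ 60.90 kN.
ΣF_x = 0: A_x − T·cos50° = 0 → A_x = 60.8959 × 0.642788 = 39.14 kN.
ΣF_y = 0: A_y + T·sin50° − 55 − 50 = 0 → A_y = 105 − 60.8959 × 0.766044 = 58.35 kN.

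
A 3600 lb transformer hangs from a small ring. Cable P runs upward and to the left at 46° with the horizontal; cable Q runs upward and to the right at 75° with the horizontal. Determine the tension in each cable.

ΣF_x = 0: −T_P·cos46° + T_Q·cos75° = 0 → T_Q = 2.68395·T_P.
ΣF_y = 0: T_P·sin46° + T_Q·sin75° = 3600.
Substitute: T_P·(0.71934 + 2.68395·0.965926) = 3600 → T_P = 1087.01 ≈ 1087 lb.
Then T_Q = 2.68395 × 1087.01 = 2917 lb.

T_P = 1087 lb, T_Q = 2917 lb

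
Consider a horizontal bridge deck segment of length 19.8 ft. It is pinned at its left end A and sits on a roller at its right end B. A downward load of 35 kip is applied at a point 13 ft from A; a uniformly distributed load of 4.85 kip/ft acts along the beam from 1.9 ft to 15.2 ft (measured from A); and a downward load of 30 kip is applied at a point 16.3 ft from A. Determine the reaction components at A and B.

A_x = 0, A_y = 53.97 kip, B_y = 75.53 kip

Resultant of the distributed load: 4.85 × 13.3 = 64.505 kip at 8.55 ft from A.
Taking moments about A: B_y·19.8 − 35·13 − (4.85·13.3)·8.55 − 30·16.3 = 0 → B_y = 1495.51775/19.8 = 75.5312 ≈ 75.53 kip.
ΣF_y = 0: A_y + 75.5312 − 35 − 4.85·13.3 − 30 = 0 → A_y = 53.97 kip.
ΣF_x = 0: no horizontal applied forces, so A_x = 0.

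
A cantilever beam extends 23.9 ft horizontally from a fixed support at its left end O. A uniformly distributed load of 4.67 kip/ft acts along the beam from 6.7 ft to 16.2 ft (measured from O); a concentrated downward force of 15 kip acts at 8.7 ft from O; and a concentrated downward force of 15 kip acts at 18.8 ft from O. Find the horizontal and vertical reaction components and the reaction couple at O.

O_x = 0, O_y = 74.37 kip, M_O = 920.5 kip·ft

Resultant of the distributed load: 4.67 × 9.5 = 44.365 kip at 11.45 ft from O.
ΣF_x = 0: O_x = 0.
ΣF_y = 0: O_y − 4.67·9.5 − 15 − 15 = 0 → O_y = 74.37 kip.
ΣM about O: M_O − (4.67·9.5)·11.45 − 15·8.7 − 15·18.8 = 0 → M_O = 920.5 kip·ft.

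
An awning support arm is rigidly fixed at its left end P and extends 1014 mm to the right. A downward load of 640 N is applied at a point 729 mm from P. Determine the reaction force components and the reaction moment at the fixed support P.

P_x = 0, P_y = 640.0 N, M_P = 466600 N·mm

ΣF_x = 0: P_x = 0.
ΣF_y = 0: P_y − 640 = 0 → P_y = 640.0 N.
ΣM about P: M_P − 640·729 = 0 → M_P = 466600 N·mm.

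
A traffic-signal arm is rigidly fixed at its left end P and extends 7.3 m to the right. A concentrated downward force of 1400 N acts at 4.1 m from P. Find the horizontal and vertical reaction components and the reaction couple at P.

P_x = 0, P_y = 1400 N, M_P = 5740 N·m

ΣF_x = 0: P_x = 0.
ΣF_y = 0: P_y − 1400 = 0 → P_y = 1400 N.
ΣM about P: M_P − 1400·4.1 = 0 → M_P = 5740 N·m.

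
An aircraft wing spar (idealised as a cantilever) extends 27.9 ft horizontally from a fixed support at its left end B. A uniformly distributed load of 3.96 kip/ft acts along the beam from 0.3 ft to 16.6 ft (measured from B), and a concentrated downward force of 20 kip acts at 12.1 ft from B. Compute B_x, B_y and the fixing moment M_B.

Resultant of the distributed load: 3.96 × 16.3 = 64.548 kip at 8.45 ft from B.
ΣF_x = 0: B_x = 0.
ΣF_y = 0: B_y − 3.96·16.3 − 20 = 0 → B_y = 84.55 kip.
ΣM about B: M_B − (3.96·16.3)·8.45 − 20·12.1 = 0 → M_B = 787.4 kip·ft.

B_x = 0, B_y = 84.55 kip, M_B = 787.4 kip·ft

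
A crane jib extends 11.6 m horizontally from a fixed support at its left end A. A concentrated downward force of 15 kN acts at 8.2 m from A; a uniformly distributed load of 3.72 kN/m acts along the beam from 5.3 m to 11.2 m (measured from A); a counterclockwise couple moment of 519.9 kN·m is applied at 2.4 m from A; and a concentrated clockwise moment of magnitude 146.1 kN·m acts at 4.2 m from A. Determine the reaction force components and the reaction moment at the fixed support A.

Resultant of the distributed load: 3.72 × 5.9 = 21.948 kN at 8.25 m from A.
ΣF_x = 0: A_x = 0.
ΣF_y = 0: A_y − 15 − 3.72·5.9 = 0 → A_y = 36.95 kN.
ΣM about A: M_A − 15·8.2 − (3.72·5.9)·8.25 + 519.9 − 146.1 = 0 → M_A = -69.73 kN·m.

A_x = 0, A_y = 36.95 kN, M_A = -69.73 kN·m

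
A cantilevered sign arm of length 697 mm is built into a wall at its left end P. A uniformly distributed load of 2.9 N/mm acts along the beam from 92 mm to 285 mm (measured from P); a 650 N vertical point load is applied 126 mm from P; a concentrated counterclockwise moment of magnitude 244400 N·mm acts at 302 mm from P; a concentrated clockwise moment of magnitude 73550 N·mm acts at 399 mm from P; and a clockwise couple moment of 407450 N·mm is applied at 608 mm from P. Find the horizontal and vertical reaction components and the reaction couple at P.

P_x = 0, P_y = 1210 N, M_P = 424000 N·mm

Resultant of the distributed load: 2.9 × 193 = 559.7 N at 188.5 mm from P.
ΣF_x = 0: P_x = 0.
ΣF_y = 0: P_y − 2.9·193 − 650 = 0 → P_y = 1210 N.
ΣM about P: M_P − (2.9·193)·188.5 − 650·126 + 244400 − 73550 − 407450 = 0 → M_P = 424000 N·mm.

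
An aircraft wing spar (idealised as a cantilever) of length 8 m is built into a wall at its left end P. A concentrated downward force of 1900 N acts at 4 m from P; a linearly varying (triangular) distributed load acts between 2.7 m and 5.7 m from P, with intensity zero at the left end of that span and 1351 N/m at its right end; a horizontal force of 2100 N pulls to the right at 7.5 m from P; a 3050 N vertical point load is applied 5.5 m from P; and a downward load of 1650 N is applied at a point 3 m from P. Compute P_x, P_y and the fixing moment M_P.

P_x = -2100 N, P_y = 8626 N, M_P = 38850 N·m

Resultant of the triangular load: ½ × 1351 × 3 = 2026.5 N, acting at 4.7 m from P (one-third of the span from the peak).
ΣF_x = 0: P_x + 2100 = 0 → P_x = -2100 N.
ΣF_y = 0: P_y − 1900 − ½·1351·3 − 3050 − 1650 = 0 → P_y = 8626 N.
ΣM about P: M_P − 1900·4 − (½·1351·3)·4.7 − 3050·5.5 − 1650·3 = 0 → M_P = 38850 N·m.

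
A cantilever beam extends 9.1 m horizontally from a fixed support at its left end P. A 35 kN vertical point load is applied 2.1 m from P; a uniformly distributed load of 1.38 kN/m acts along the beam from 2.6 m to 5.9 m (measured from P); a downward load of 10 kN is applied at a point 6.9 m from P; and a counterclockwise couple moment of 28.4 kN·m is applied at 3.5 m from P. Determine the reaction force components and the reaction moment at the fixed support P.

Resultant of the distributed load: 1.38 × 3.3 = 4.554 kN at 4.25 m from P.
ΣF_x = 0: P_x = 0.
ΣF_y = 0: P_y − 35 − 1.38·3.3 − 10 = 0 → P_y = 49.55 kN.
ΣM about P: M_P − 35·2.1 − (1.38·3.3)·4.25 − 10·6.9 + 28.4 = 0 → M_P = 133.5 kN·m.

P_x = 0, P_y = 49.55 kN, M_P = 133.5 kN·m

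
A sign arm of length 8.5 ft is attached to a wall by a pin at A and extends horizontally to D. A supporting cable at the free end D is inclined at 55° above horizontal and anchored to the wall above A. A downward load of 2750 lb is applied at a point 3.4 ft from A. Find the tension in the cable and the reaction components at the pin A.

ΣM about A: T·sin55°·8.5 − 2750·3.4 = 0 → T = 9350/(8.5·0.819152) = 1342.85 ≈ 1343 lb.
ΣF_x = 0: A_x − T·cos55° = 0 → A_x = 1342.85 × 0.573576 = 770.2 lb.
ΣF_y = 0: A_y + T·sin55° − 2750 = 0 → A_y = 2750 − 1342.85 × 0.819152 = 1650 lb.

T = 1343 lb, A_x = 770.2 lb, A_y = 1650 lb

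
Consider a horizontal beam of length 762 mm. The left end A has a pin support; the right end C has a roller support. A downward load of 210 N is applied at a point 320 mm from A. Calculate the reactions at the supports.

Moments about A: C_y·762 − 210·320 = 0 → C_y = 67200/762 = 88.189 ≈ 88.19 N.
ΣF_y = 0: A_y + 88.189 − 210 = 0 → A_y = 121.8 N.
ΣF_x = 0: no horizontal applied forces, so A_x = 0.

A_x = 0, A_y = 121.8 N, C_y = 88.19 N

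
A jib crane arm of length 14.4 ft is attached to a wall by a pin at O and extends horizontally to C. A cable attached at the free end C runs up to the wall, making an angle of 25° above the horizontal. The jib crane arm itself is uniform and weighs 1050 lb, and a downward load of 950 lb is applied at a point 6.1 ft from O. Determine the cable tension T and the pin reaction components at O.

ΣM about O: T·sin25°·14.4 − 1050·7.2 − 950·6.1 = 0 → T = 13355/(14.4·0.422618) = 2194.49 ≈ 2194 lb.
ΣF_x = 0: O_x − T·cos25° = 0 → O_x = 2194.49 × 0.906308 = 1989 lb.
ΣF_y = 0: O_y + T·sin25° − 1050 − 950 = 0 → O_y = 2000 − 2194.49 × 0.422618 = 1073 lb.

T = 2194 lb, O_x = 1989 lb, O_y = 1073 lb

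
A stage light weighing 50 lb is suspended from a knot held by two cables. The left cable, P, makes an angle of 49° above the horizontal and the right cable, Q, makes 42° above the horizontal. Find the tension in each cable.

T_P = 37.16 lb, T_Q = 32.81 lb

ΣF_x = 0: −T_P·cos49° + T_Q·cos42° = 0 → T_Q = 0.882815·T_P.
ΣF_y = 0: T_P·sin49° + T_Q·sin42° = 50.
Substitute: T_P·(0.75471 + 0.882815·0.669131) = 50 → T_P = 37.1629 ≈ 37.16 lb.
Then T_Q = 0.882815 × 37.1629 = 32.81 lb.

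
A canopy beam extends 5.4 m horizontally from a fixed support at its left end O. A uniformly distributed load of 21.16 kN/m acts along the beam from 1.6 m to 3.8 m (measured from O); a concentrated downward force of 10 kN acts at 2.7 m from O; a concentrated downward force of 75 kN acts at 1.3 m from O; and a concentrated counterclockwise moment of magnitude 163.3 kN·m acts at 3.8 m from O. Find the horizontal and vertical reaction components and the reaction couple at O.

Resultant of the distributed load: 21.16 × 2.2 = 46.552 kN at 2.7 m from O.
ΣF_x = 0: O_x = 0.
ΣF_y = 0: O_y − 21.16·2.2 − 10 − 75 = 0 → O_y = 131.6 kN.
ΣM about O: M_O − (21.16·2.2)·2.7 − 10·2.7 − 75·1.3 + 163.3 = 0 → M_O = 86.89 kN·m.

O_x = 0, O_y = 131.6 kN, M_O = 86.89 kN·m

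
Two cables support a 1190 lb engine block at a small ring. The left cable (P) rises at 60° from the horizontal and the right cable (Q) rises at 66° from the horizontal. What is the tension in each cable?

ΣF_x = 0: −T_P·cos60° + T_Q·cos66° = 0 → T_Q = 1.2293·T_P.
ΣF_y = 0: T_P·sin60° + T_Q·sin66° = 1190.
Substitute: T_P·(0.866025 + 1.2293·0.913545) = 1190 → T_P = 598.277 ≈ 598.3 lb.
Then T_Q = 1.2293 × 598.277 = 735.5 lb.

T_P = 598.3 lb, T_Q = 735.5 lb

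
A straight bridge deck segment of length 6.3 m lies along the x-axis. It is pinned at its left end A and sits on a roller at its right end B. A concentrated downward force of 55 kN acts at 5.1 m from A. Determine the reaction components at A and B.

Moments about A: B_y·6.3 − 55·5.1 = 0 → B_y = 280.5/6.3 = 44.5238 ≈ 44.52 kN.
ΣF_y = 0: A_y + 44.5238 − 55 = 0 → A_y = 10.48 kN.
ΣF_x = 0: no horizontal applied forces, so A_x = 0.

A_x = 0, A_y = 10.48 kN, B_y = 44.52 kN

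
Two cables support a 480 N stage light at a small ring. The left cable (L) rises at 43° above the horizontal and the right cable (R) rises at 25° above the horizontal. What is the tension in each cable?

T_L = 469.2 N, T_R = 378.6 N

ΣF_x = 0: −T_L·cos43° + T_R·cos25° = 0 → T_R = 0.80696·T_L.
ΣF_y = 0: T_L·sin43° + T_R·sin25° = 480.
Substitute: T_L·(0.681998 + 0.80696·0.422618) = 480 → T_L = 469.193 ≈ 469.2 N.
Then T_R = 0.80696 × 469.193 = 378.6 N.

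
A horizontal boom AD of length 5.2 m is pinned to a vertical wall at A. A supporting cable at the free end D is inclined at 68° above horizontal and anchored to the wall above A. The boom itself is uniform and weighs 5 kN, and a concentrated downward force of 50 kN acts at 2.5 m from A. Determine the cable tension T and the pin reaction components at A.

T = 28.62 kN, A_x = 10.72 kN, A_y = 28.46 kN

ΣM about A: T·sin68°·5.2 − 5·2.6 − 50·2.5 = 0 → T = 138/(5.2·0.927184) = 28.6226 ≈ 28.62 kN.
ΣF_x = 0: A_x − T·cos68° = 0 → A_x = 28.6226 × 0.374607 = 10.72 kN.
ΣF_y = 0: A_y + T·sin68° − 5 − 50 = 0 → A_y = 55 − 28.6226 × 0.927184 = 28.46 kN.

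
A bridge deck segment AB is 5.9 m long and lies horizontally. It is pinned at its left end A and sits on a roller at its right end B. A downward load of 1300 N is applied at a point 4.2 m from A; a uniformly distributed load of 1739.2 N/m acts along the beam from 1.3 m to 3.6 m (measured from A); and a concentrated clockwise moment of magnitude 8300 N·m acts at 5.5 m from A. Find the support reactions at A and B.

Resultant of the distributed load: 1739.2 × 2.3 = 4000.16 N at 2.45 m from A.
ΣM about A: B_y·5.9 − 1300·4.2 − (1739.2·2.3)·2.45 − 8300 = 0 → B_y = 23560.392/5.9 = 3993.29 ≈ 3993 N.
ΣF_y = 0: A_y + 3993.29 − 1300 − 1739.2·2.3 = 0 → A_y = 1307 N.
ΣF_x = 0: no horizontal applied forces, so A_x = 0.

A_x = 0, A_y = 1307 N, B_y = 3993 N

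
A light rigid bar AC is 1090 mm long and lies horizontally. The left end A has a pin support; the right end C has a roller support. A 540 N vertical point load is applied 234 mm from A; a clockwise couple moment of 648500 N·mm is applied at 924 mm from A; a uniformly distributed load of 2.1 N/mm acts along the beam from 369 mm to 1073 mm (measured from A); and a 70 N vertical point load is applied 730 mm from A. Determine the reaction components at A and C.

Resultant of the distributed load: 2.1 × 704 = 1478.4 N at 721 mm from A.
ΣM about A: C_y·1090 − 540·234 − 648500 − (2.1·704)·721 − 70·730 = 0 → C_y = 1891886.4/1090 = 1735.68 ≈ 1736 N.
ΣF_y = 0: A_y + 1735.68 − 540 − 2.1·704 − 70 = 0 → A_y = 352.7 N.
ΣF_x = 0: no horizontal applied forces, so A_x = 0.

A_x = 0, A_y = 352.7 N, C_y = 1736 N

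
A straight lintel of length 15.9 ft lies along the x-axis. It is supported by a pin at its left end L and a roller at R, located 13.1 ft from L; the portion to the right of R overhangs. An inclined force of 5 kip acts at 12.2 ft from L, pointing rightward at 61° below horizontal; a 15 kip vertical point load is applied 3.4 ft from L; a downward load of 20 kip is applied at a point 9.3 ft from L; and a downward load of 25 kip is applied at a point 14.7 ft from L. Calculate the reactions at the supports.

L_x = -2.424 kip, L_y = 14.16 kip, R_y = 50.22 kip

Taking moments about L: R_y·13.1 − 5·sin61°·12.2 − 15·3.4 − 20·9.3 − 25·14.7 = 0 → R_y = 657.852/13.1 = 50.2177 ≈ 50.22 kip.
ΣF_y = 0: L_y + 50.2177 − 5·sin61° − 15 − 20 − 25 = 0 → L_y = 14.16 kip.
ΣF_x = 0: L_x + 5·cos61° = 0 → L_x = -2.424 kip.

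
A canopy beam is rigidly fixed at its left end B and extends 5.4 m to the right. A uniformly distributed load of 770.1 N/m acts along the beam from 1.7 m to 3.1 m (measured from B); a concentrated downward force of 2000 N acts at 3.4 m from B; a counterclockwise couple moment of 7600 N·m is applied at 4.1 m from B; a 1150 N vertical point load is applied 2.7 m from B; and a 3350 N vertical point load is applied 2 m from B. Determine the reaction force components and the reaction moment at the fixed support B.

B_x = 0, B_y = 7578 N, M_B = 11590 N·m

Resultant of the distributed load: 770.1 × 1.4 = 1078.14 N at 2.4 m from B.
ΣF_x = 0: B_x = 0.
ΣF_y = 0: B_y − 770.1·1.4 − 2000 − 1150 − 3350 = 0 → B_y = 7578 N.
ΣM about B: M_B − (770.1·1.4)·2.4 − 2000·3.4 + 7600 − 1150·2.7 − 3350·2 = 0 → M_B = 11590 N·m.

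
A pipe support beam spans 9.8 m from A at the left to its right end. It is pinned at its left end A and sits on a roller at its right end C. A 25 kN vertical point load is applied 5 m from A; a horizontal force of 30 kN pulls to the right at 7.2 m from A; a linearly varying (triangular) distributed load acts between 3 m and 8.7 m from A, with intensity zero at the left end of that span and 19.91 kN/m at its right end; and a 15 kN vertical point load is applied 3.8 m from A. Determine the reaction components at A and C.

A_x = -30.00 kN, A_y = 38.80 kN, C_y = 57.94 kN

Resultant of the triangular load: ½ × 19.91 × 5.7 = 56.7435 kN, acting at 6.8 m from A (one-third of the span from the peak).
Taking moments about A: C_y·9.8 − 25·5 − (½·19.91·5.7)·6.8 − 15·3.8 = 0 → C_y = 567.8558/9.8 = 57.9445 ≈ 57.94 kN.
ΣF_y = 0: A_y + 57.9445 − 25 − ½·19.91·5.7 − 15 = 0 → A_y = 38.80 kN.
ΣF_x = 0: A_x + 30 = 0 → A_x = -30.00 kN.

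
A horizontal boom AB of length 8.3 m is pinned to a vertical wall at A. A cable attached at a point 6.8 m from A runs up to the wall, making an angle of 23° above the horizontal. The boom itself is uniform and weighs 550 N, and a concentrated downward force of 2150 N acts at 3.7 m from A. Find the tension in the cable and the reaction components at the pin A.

ΣM about A: T·sin23°·6.8 − 550·4.15 − 2150·3.7 = 0 → T = 10237.5/(6.8·0.390731) = 3853.07 ≈ 3853 N.
ΣF_x = 0: A_x − T·cos23° = 0 → A_x = 3853.07 × 0.920505 = 3547 N.
ΣF_y = 0: A_y + T·sin23° − 550 − 2150 = 0 → A_y = 2700 − 3853.07 × 0.390731 = 1194 N.

T = 3853 N, A_x = 3547 N, A_y = 1194 N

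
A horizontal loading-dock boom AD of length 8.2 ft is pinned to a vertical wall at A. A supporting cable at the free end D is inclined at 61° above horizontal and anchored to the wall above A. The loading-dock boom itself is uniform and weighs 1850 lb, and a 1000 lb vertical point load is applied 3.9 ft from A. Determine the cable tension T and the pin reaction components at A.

T = 1601 lb, A_x = 776.4 lb, A_y = 1449 lb

ΣM about A: T·sin61°·8.2 − 1850·4.1 − 1000·3.9 = 0 → T = 11485/(8.2·0.87462) = 1601.39 ≈ 1601 lb.
ΣF_x = 0: A_x − T·cos61° = 0 → A_x = 1601.39 × 0.48481 = 776.4 lb.
ΣF_y = 0: A_y + T·sin61° − 1850 − 1000 = 0 → A_y = 2850 − 1601.39 × 0.87462 = 1449 lb.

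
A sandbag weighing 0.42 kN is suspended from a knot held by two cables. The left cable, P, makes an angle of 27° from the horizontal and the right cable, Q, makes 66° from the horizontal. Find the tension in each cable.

T_P = 0.1711 kN, T_Q = 0.3747 kN

ΣF_x = 0: −T_P·cos27° + T_Q·cos66° = 0 → T_Q = 2.19062·T_P.
ΣF_y = 0: T_P·sin27° + T_Q·sin66° = 0.42.
Substitute: T_P·(0.45399 + 2.19062·0.913545) = 0.42 → T_P = 0.171064 ≈ 0.1711 kN.
Then T_Q = 2.19062 × 0.171064 = 0.3747 kN.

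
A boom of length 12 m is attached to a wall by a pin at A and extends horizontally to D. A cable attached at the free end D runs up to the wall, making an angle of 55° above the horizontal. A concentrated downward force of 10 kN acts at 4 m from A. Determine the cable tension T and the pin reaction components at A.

T = 4.069 kN, A_x = 2.334 kN, A_y = 6.667 kN

ΣM about A: T·sin55°·12 − 10·4 = 0 → T = 40/(12·0.819152) = 4.06925 ≈ 4.069 kN.
ΣF_x = 0: A_x − T·cos55° = 0 → A_x = 4.06925 × 0.573576 = 2.334 kN.
ΣF_y = 0: A_y + T·sin55° − 10 = 0 → A_y = 10 − 4.06925 × 0.819152 = 6.667 kN.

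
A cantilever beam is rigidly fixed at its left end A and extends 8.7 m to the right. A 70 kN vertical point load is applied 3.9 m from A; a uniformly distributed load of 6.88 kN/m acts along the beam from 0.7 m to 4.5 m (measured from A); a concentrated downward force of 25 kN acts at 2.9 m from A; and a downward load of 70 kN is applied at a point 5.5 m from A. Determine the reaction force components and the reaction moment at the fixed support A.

Resultant of the distributed load: 6.88 × 3.8 = 26.144 kN at 2.6 m from A.
ΣF_x = 0: A_x = 0.
ΣF_y = 0: A_y − 70 − 6.88·3.8 − 25 − 70 = 0 → A_y = 191.1 kN.
ΣM about A: M_A − 70·3.9 − (6.88·3.8)·2.6 − 25·2.9 − 70·5.5 = 0 → M_A = 798.5 kN·m.

A_x = 0, A_y = 191.1 kN, M_A = 798.5 kN·m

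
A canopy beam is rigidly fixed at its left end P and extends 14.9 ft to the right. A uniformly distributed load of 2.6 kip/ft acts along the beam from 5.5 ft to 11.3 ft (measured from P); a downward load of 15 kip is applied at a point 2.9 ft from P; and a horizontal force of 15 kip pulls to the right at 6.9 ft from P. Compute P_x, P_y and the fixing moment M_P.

Resultant of the distributed load: 2.6 × 5.8 = 15.08 kip at 8.4 ft from P.
ΣF_x = 0: P_x + 15 = 0 → P_x = -15.00 kip.
ΣF_y = 0: P_y − 2.6·5.8 − 15 = 0 → P_y = 30.08 kip.
ΣM about P: M_P − (2.6·5.8)·8.4 − 15·2.9 = 0 → M_P = 170.2 kip·ft.

P_x = -15.00 kip, P_y = 30.08 kip, M_P = 170.2 kip·ft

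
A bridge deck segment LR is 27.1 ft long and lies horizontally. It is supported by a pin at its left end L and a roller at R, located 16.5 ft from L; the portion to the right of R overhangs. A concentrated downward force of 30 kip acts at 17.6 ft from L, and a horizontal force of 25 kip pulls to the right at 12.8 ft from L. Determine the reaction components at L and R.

L_x = -25.00 kip, L_y = -2.000 kip, R_y = 32.00 kip

Moments about L: R_y·16.5 − 30·17.6 = 0 → R_y = 528/16.5 = 32.00 kip.
ΣF_y = 0: L_y + 32 − 30 = 0 → L_y = -2.000 kip.
ΣF_x = 0: L_x + 25 = 0 → L_x = -25.00 kip.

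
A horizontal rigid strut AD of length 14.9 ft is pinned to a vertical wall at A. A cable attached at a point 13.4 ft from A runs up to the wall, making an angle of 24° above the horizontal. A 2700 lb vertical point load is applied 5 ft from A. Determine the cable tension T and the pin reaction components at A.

ΣM about A: T·sin24°·13.4 − 2700·5 = 0 → T = 13500/(13.4·0.406737) = 2476.94 ≈ 2477 lb.
ΣF_x = 0: A_x − T·cos24° = 0 → A_x = 2476.94 × 0.913545 = 2263 lb.
ΣF_y = 0: A_y + T·sin24° − 2700 = 0 → A_y = 2700 − 2476.94 × 0.406737 = 1693 lb.

T = 2477 lb, A_x = 2263 lb, A_y = 1693 lb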